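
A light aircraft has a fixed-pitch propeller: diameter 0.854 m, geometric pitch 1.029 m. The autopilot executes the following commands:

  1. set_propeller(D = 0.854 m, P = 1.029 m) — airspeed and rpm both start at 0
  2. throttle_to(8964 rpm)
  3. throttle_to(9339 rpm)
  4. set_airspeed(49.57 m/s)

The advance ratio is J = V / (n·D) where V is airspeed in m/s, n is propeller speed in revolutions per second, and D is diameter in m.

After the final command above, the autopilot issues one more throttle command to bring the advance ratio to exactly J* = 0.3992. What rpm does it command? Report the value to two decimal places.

set_propeller: D = 0.854 m, P = 1.029 m (p = P/D = 1.204918); state ← (V=0, rpm=0)
throttle_to(8964): rpm ← 8964
throttle_to(9339): rpm ← 9339
set_airspeed(49.57): V ← 49.57 m/s
final state: V = 49.57 m/s, rpm = 9339 → n = rpm/60 = 155.650000 rev/s
target J* = 0.3992; solve J* = V/(n·D) for n: n = V/(J*·D) = 49.57/(0.3992 × 0.854) = 145.402045 rev/s
rpm = 60·n = 8724.122719

rpm = 8724.12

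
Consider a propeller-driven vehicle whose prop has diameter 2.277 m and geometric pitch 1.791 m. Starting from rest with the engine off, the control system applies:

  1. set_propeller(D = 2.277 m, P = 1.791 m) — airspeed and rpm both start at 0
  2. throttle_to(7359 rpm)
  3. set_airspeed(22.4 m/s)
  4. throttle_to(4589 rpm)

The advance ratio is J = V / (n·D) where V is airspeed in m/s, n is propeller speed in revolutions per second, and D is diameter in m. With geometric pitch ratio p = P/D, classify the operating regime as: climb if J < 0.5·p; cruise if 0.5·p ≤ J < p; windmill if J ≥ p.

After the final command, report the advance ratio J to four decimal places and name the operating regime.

J = 0.1286, regime = climb

set_propeller: D = 2.277 m, P = 1.791 m (p = P/D = 0.786561); state ← (V=0, rpm=0)
throttle_to(7359): rpm ← 7359
set_airspeed(22.4): V ← 22.4 m/s
throttle_to(4589): rpm ← 4589
final state: V = 22.4 m/s, rpm = 4589 → n = rpm/60 = 76.483333 rev/s
J = V / (n·D) = 22.4 / (76.483333 × 2.277) = 0.128623
regime bands: climb J<0.3933 | cruise [0.3933, 0.7866) | windmill J≥0.7866
J = 0.1286 → climb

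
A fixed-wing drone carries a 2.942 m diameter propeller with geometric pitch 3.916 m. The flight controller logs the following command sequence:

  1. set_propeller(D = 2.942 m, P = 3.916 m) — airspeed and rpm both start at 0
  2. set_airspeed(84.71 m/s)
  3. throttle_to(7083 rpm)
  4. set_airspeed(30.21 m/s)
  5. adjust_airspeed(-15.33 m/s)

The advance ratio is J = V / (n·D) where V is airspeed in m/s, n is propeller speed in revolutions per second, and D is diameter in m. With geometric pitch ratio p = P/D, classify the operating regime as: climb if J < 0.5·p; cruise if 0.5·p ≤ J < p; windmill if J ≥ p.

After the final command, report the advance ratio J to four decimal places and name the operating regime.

set_propeller: D = 2.942 m, P = 3.916 m (p = P/D = 1.331067); state ← (V=0, rpm=0)
set_airspeed(84.71): V ← 84.71 m/s
throttle_to(7083): rpm ← 7083
set_airspeed(30.21): V ← 30.21 m/s
adjust_airspeed(-15.33): V ← 30.21 -15.33 = 14.88 m/s
final state: V = 14.88 m/s, rpm = 7083 → n = rpm/60 = 118.050000 rev/s
J = V / (n·D) = 14.88 / (118.050000 × 2.942) = 0.042844
regime bands: climb J<0.6655 | cruise [0.6655, 1.3311) | windmill J≥1.3311
J = 0.0428 → climb

J = 0.0428, regime = climb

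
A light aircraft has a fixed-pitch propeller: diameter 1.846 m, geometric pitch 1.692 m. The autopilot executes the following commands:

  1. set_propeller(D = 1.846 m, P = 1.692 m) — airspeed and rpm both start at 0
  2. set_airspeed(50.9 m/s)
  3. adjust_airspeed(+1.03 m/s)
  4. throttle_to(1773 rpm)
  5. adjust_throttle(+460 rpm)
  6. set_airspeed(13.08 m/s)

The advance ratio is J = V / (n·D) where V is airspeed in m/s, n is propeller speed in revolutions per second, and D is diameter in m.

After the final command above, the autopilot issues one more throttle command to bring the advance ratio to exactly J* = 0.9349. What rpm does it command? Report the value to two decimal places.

set_propeller: D = 1.846 m, P = 1.692 m (p = P/D = 0.916576); state ← (V=0, rpm=0)
set_airspeed(50.9): V ← 50.9 m/s
adjust_airspeed(+1.03): V ← 50.9 +1.03 = 51.93 m/s
throttle_to(1773): rpm ← 1773
adjust_throttle(+460): rpm ← 1773 +460 = 2233
set_airspeed(13.08): V ← 13.08 m/s
final state: V = 13.08 m/s, rpm = 2233 → n = rpm/60 = 37.216667 rev/s
target J* = 0.9349; solve J* = V/(n·D) for n: n = V/(J*·D) = 13.08/(0.9349 × 1.846) = 7.578982 rev/s
rpm = 60·n = 454.738932

rpm = 454.74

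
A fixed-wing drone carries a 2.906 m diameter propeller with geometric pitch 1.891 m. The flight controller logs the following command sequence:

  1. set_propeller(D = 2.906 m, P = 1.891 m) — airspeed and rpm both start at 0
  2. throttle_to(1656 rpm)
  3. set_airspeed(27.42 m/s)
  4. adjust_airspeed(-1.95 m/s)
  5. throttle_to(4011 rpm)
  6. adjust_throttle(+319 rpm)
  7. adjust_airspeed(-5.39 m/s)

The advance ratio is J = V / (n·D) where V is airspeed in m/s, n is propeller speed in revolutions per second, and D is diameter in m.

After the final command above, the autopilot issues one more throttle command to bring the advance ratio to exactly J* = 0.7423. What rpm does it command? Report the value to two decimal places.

set_propeller: D = 2.906 m, P = 1.891 m (p = P/D = 0.650723); state ← (V=0, rpm=0)
throttle_to(1656): rpm ← 1656
set_airspeed(27.42): V ← 27.42 m/s
adjust_airspeed(-1.95): V ← 27.42 -1.95 = 25.47 m/s
throttle_to(4011): rpm ← 4011
adjust_throttle(+319): rpm ← 4011 +319 = 4330
adjust_airspeed(-5.39): V ← 25.47 -5.39 = 20.08 m/s
final state: V = 20.08 m/s, rpm = 4330 → n = rpm/60 = 72.166667 rev/s
target J* = 0.7423; solve J* = V/(n·D) for n: n = V/(J*·D) = 20.08/(0.7423 × 2.906) = 9.308692 rev/s
rpm = 60·n = 558.521491

rpm = 558.52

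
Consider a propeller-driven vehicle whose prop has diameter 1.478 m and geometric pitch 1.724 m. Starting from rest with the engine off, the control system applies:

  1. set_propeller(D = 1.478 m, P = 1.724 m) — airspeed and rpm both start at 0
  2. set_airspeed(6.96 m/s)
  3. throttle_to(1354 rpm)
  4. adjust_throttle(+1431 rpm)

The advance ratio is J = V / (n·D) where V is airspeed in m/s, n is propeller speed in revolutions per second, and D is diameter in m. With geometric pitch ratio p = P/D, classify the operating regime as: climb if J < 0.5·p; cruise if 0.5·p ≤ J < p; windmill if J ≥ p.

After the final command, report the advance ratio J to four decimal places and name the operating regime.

J = 0.1015, regime = climb

set_propeller: D = 1.478 m, P = 1.724 m (p = P/D = 1.166441); state ← (V=0, rpm=0)
set_airspeed(6.96): V ← 6.96 m/s
throttle_to(1354): rpm ← 1354
adjust_throttle(+1431): rpm ← 1354 +1431 = 2785
final state: V = 6.96 m/s, rpm = 2785 → n = rpm/60 = 46.416667 rev/s
J = V / (n·D) = 6.96 / (46.416667 × 1.478) = 0.101452
regime bands: climb J<0.5832 | cruise [0.5832, 1.1664) | windmill J≥1.1664
J = 0.1015 → climb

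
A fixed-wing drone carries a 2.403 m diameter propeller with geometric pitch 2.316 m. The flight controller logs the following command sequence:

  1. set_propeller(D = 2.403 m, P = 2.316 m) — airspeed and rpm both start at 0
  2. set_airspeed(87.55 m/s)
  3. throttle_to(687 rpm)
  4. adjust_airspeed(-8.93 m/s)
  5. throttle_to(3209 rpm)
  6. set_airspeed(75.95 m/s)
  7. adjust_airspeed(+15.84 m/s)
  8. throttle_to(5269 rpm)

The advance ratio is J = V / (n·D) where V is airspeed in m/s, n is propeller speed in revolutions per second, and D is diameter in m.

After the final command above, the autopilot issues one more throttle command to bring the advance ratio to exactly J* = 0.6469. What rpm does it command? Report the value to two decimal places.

rpm = 3542.87

set_propeller: D = 2.403 m, P = 2.316 m (p = P/D = 0.963795); state ← (V=0, rpm=0)
set_airspeed(87.55): V ← 87.55 m/s
throttle_to(687): rpm ← 687
adjust_airspeed(-8.93): V ← 87.55 -8.93 = 78.62 m/s
throttle_to(3209): rpm ← 3209
set_airspeed(75.95): V ← 75.95 m/s
adjust_airspeed(+15.84): V ← 75.95 +15.84 = 91.79 m/s
throttle_to(5269): rpm ← 5269
final state: V = 91.79 m/s, rpm = 5269 → n = rpm/60 = 87.816667 rev/s
target J* = 0.6469; solve J* = V/(n·D) for n: n = V/(J*·D) = 91.79/(0.6469 × 2.403) = 59.047899 rev/s
rpm = 60·n = 3542.873927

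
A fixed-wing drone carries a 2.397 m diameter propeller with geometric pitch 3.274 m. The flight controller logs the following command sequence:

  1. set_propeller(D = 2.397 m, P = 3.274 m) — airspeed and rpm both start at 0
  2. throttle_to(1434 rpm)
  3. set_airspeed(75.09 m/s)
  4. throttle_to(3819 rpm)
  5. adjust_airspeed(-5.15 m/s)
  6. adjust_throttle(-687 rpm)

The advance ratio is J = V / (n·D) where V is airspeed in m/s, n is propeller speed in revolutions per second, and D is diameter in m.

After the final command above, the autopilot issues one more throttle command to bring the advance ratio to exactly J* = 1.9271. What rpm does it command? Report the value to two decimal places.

rpm = 908.46

set_propeller: D = 2.397 m, P = 3.274 m (p = P/D = 1.365874); state ← (V=0, rpm=0)
throttle_to(1434): rpm ← 1434
set_airspeed(75.09): V ← 75.09 m/s
throttle_to(3819): rpm ← 3819
adjust_airspeed(-5.15): V ← 75.09 -5.15 = 69.94 m/s
adjust_throttle(-687): rpm ← 3819 -687 = 3132
final state: V = 69.94 m/s, rpm = 3132 → n = rpm/60 = 52.200000 rev/s
target J* = 1.9271; solve J* = V/(n·D) for n: n = V/(J*·D) = 69.94/(1.9271 × 2.397) = 15.140958 rev/s
rpm = 60·n = 908.457454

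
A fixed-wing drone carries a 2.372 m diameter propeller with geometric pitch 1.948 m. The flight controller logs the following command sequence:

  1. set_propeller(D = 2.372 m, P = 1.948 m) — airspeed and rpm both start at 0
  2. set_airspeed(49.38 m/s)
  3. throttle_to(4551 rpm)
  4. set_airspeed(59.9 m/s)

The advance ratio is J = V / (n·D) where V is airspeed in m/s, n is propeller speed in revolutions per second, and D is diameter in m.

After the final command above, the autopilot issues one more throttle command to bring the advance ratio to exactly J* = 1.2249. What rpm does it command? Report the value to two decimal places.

set_propeller: D = 2.372 m, P = 1.948 m (p = P/D = 0.821248); state ← (V=0, rpm=0)
set_airspeed(49.38): V ← 49.38 m/s
throttle_to(4551): rpm ← 4551
set_airspeed(59.9): V ← 59.9 m/s
final state: V = 59.9 m/s, rpm = 4551 → n = rpm/60 = 75.850000 rev/s
target J* = 1.2249; solve J* = V/(n·D) for n: n = V/(J*·D) = 59.9/(1.2249 × 2.372) = 20.616337 rev/s
rpm = 60·n = 1236.980215

rpm = 1236.98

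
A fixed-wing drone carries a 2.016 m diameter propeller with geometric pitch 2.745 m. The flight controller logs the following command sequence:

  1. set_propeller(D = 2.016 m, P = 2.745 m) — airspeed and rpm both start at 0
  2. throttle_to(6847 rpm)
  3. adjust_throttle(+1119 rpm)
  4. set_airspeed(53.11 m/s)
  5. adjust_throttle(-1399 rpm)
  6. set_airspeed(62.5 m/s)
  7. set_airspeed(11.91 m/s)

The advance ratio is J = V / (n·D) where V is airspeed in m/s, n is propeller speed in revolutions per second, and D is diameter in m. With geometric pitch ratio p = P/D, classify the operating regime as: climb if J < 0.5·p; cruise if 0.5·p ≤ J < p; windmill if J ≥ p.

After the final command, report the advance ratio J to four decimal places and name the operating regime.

J = 0.0540, regime = climb

set_propeller: D = 2.016 m, P = 2.745 m (p = P/D = 1.361607); state ← (V=0, rpm=0)
throttle_to(6847): rpm ← 6847
adjust_throttle(+1119): rpm ← 6847 +1119 = 7966
set_airspeed(53.11): V ← 53.11 m/s
adjust_throttle(-1399): rpm ← 7966 -1399 = 6567
set_airspeed(62.5): V ← 62.5 m/s
set_airspeed(11.91): V ← 11.91 m/s
final state: V = 11.91 m/s, rpm = 6567 → n = rpm/60 = 109.450000 rev/s
J = V / (n·D) = 11.91 / (109.450000 × 2.016) = 0.053977
regime bands: climb J<0.6808 | cruise [0.6808, 1.3616) | windmill J≥1.3616
J = 0.0540 → climb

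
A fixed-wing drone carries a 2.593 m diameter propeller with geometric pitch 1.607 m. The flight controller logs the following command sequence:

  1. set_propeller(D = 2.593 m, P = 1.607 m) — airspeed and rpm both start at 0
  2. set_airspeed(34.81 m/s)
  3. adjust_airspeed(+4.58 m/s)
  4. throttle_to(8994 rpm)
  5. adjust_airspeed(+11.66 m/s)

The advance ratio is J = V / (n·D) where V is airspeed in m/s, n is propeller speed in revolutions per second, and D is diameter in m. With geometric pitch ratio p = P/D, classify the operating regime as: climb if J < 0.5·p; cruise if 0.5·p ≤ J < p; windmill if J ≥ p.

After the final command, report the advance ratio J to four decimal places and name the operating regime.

set_propeller: D = 2.593 m, P = 1.607 m (p = P/D = 0.619745); state ← (V=0, rpm=0)
set_airspeed(34.81): V ← 34.81 m/s
adjust_airspeed(+4.58): V ← 34.81 +4.58 = 39.39 m/s
throttle_to(8994): rpm ← 8994
adjust_airspeed(+11.66): V ← 39.39 +11.66 = 51.05 m/s
final state: V = 51.05 m/s, rpm = 8994 → n = rpm/60 = 149.900000 rev/s
J = V / (n·D) = 51.05 / (149.900000 × 2.593) = 0.131338
regime bands: climb J<0.3099 | cruise [0.3099, 0.6197) | windmill J≥0.6197
J = 0.1313 → climb

J = 0.1313, regime = climb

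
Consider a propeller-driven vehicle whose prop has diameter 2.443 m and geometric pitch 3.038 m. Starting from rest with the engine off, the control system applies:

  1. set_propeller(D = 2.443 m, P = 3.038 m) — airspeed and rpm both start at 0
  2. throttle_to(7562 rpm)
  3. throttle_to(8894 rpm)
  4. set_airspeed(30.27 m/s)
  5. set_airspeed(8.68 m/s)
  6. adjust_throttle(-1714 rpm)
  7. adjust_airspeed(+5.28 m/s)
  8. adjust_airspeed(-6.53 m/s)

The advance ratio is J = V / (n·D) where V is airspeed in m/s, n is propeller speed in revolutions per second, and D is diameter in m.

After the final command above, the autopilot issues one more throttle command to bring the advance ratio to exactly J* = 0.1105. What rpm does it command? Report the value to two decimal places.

set_propeller: D = 2.443 m, P = 3.038 m (p = P/D = 1.243553); state ← (V=0, rpm=0)
throttle_to(7562): rpm ← 7562
throttle_to(8894): rpm ← 8894
set_airspeed(30.27): V ← 30.27 m/s
set_airspeed(8.68): V ← 8.68 m/s
adjust_throttle(-1714): rpm ← 8894 -1714 = 7180
adjust_airspeed(+5.28): V ← 8.68 +5.28 = 13.96 m/s
adjust_airspeed(-6.53): V ← 13.96 -6.53 = 7.43 m/s
final state: V = 7.43 m/s, rpm = 7180 → n = rpm/60 = 119.666667 rev/s
target J* = 0.1105; solve J* = V/(n·D) for n: n = V/(J*·D) = 7.43/(0.1105 × 2.443) = 27.523463 rev/s
rpm = 60·n = 1651.407753

rpm = 1651.41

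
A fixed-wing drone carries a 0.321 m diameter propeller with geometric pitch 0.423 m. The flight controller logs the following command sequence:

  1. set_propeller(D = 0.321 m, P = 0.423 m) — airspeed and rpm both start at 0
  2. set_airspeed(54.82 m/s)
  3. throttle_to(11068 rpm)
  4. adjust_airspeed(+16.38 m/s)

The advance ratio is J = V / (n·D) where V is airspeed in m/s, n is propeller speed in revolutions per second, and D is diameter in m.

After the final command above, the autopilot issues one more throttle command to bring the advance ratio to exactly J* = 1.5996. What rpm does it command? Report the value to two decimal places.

set_propeller: D = 0.321 m, P = 0.423 m (p = P/D = 1.317757); state ← (V=0, rpm=0)
set_airspeed(54.82): V ← 54.82 m/s
throttle_to(11068): rpm ← 11068
adjust_airspeed(+16.38): V ← 54.82 +16.38 = 71.2 m/s
final state: V = 71.2 m/s, rpm = 11068 → n = rpm/60 = 184.466667 rev/s
target J* = 1.5996; solve J* = V/(n·D) for n: n = V/(J*·D) = 71.2/(1.5996 × 0.321) = 138.663949 rev/s
rpm = 60·n = 8319.836969

rpm = 8319.84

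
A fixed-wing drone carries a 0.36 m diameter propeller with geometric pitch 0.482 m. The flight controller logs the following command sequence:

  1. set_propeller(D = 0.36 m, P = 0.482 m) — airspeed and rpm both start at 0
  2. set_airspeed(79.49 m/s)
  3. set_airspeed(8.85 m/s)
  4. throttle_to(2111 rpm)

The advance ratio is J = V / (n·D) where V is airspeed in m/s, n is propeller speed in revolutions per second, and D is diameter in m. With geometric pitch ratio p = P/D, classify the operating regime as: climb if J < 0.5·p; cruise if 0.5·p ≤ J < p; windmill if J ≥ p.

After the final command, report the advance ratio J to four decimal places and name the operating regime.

set_propeller: D = 0.36 m, P = 0.482 m (p = P/D = 1.338889); state ← (V=0, rpm=0)
set_airspeed(79.49): V ← 79.49 m/s
set_airspeed(8.85): V ← 8.85 m/s
throttle_to(2111): rpm ← 2111
final state: V = 8.85 m/s, rpm = 2111 → n = rpm/60 = 35.183333 rev/s
J = V / (n·D) = 8.85 / (35.183333 × 0.36) = 0.698721
regime bands: climb J<0.6694 | cruise [0.6694, 1.3389) | windmill J≥1.3389
J = 0.6987 → cruise

J = 0.6987, regime = cruise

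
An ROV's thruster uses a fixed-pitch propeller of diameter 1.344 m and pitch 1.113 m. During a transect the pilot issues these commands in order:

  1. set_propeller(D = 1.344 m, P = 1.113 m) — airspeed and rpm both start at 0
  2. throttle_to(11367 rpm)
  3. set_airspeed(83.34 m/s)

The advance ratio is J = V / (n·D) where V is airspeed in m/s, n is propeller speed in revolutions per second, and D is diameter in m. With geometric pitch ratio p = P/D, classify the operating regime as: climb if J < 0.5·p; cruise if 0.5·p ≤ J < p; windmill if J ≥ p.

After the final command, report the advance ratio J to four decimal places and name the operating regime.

set_propeller: D = 1.344 m, P = 1.113 m (p = P/D = 0.828125); state ← (V=0, rpm=0)
throttle_to(11367): rpm ← 11367
set_airspeed(83.34): V ← 83.34 m/s
final state: V = 83.34 m/s, rpm = 11367 → n = rpm/60 = 189.450000 rev/s
J = V / (n·D) = 83.34 / (189.450000 × 1.344) = 0.327310
regime bands: climb J<0.4141 | cruise [0.4141, 0.8281) | windmill J≥0.8281
J = 0.3273 → climb

J = 0.3273, regime = climb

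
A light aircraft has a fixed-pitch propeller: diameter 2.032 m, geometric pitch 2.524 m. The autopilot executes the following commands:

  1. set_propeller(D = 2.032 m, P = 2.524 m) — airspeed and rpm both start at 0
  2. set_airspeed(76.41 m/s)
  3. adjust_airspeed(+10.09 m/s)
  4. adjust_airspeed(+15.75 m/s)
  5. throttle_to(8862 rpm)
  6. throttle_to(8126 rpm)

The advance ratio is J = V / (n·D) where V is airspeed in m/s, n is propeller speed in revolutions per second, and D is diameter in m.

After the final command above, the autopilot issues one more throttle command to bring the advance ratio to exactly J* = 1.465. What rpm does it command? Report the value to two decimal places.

set_propeller: D = 2.032 m, P = 2.524 m (p = P/D = 1.242126); state ← (V=0, rpm=0)
set_airspeed(76.41): V ← 76.41 m/s
adjust_airspeed(+10.09): V ← 76.41 +10.09 = 86.5 m/s
adjust_airspeed(+15.75): V ← 86.5 +15.75 = 102.25 m/s
throttle_to(8862): rpm ← 8862
throttle_to(8126): rpm ← 8126
final state: V = 102.25 m/s, rpm = 8126 → n = rpm/60 = 135.433333 rev/s
target J* = 1.465; solve J* = V/(n·D) for n: n = V/(J*·D) = 102.25/(1.465 × 2.032) = 34.348042 rev/s
rpm = 60·n = 2060.882535

rpm = 2060.88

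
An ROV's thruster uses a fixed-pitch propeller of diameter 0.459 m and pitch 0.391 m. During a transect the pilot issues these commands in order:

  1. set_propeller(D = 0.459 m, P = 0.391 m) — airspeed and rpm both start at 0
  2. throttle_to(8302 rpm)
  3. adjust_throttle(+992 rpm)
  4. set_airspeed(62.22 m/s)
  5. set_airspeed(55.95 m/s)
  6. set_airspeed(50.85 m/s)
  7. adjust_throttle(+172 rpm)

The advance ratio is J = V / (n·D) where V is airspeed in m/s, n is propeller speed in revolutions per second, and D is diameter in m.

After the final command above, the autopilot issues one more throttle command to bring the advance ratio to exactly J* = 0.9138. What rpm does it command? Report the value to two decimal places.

rpm = 7274.08

set_propeller: D = 0.459 m, P = 0.391 m (p = P/D = 0.851852); state ← (V=0, rpm=0)
throttle_to(8302): rpm ← 8302
adjust_throttle(+992): rpm ← 8302 +992 = 9294
set_airspeed(62.22): V ← 62.22 m/s
set_airspeed(55.95): V ← 55.95 m/s
set_airspeed(50.85): V ← 50.85 m/s
adjust_throttle(+172): rpm ← 9294 +172 = 9466
final state: V = 50.85 m/s, rpm = 9466 → n = rpm/60 = 157.766667 rev/s
target J* = 0.9138; solve J* = V/(n·D) for n: n = V/(J*·D) = 50.85/(0.9138 × 0.459) = 121.234749 rev/s
rpm = 60·n = 7274.084946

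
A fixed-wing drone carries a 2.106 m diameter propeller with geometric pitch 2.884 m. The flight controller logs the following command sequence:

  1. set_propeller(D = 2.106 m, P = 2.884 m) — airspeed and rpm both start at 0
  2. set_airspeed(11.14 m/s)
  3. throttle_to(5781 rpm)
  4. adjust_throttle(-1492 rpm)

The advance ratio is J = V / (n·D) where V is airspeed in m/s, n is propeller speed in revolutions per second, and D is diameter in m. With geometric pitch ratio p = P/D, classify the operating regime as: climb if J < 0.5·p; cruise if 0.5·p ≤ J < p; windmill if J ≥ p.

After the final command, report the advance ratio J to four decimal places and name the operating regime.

J = 0.0740, regime = climb

set_propeller: D = 2.106 m, P = 2.884 m (p = P/D = 1.369421); state ← (V=0, rpm=0)
set_airspeed(11.14): V ← 11.14 m/s
throttle_to(5781): rpm ← 5781
adjust_throttle(-1492): rpm ← 5781 -1492 = 4289
final state: V = 11.14 m/s, rpm = 4289 → n = rpm/60 = 71.483333 rev/s
J = V / (n·D) = 11.14 / (71.483333 × 2.106) = 0.073998
regime bands: climb J<0.6847 | cruise [0.6847, 1.3694) | windmill J≥1.3694
J = 0.0740 → climb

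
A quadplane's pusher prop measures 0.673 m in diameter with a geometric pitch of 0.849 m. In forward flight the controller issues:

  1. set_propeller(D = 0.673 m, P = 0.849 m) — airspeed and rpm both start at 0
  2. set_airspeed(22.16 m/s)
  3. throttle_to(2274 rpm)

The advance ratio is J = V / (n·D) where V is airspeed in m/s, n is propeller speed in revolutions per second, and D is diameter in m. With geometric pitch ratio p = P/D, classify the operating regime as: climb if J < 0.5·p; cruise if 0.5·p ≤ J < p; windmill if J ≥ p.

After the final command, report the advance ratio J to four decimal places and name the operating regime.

set_propeller: D = 0.673 m, P = 0.849 m (p = P/D = 1.261516); state ← (V=0, rpm=0)
set_airspeed(22.16): V ← 22.16 m/s
throttle_to(2274): rpm ← 2274
final state: V = 22.16 m/s, rpm = 2274 → n = rpm/60 = 37.900000 rev/s
J = V / (n·D) = 22.16 / (37.900000 × 0.673) = 0.868791
regime bands: climb J<0.6308 | cruise [0.6308, 1.2615) | windmill J≥1.2615
J = 0.8688 → cruise

J = 0.8688, regime = cruise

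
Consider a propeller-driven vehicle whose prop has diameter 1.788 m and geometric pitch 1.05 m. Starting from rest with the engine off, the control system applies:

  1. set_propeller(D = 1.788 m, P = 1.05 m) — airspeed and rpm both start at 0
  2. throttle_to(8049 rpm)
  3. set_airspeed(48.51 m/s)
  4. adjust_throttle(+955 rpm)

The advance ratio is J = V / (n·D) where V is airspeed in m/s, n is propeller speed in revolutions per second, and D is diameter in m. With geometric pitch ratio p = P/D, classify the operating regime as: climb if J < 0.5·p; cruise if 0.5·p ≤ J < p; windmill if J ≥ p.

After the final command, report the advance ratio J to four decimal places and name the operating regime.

set_propeller: D = 1.788 m, P = 1.05 m (p = P/D = 0.587248); state ← (V=0, rpm=0)
throttle_to(8049): rpm ← 8049
set_airspeed(48.51): V ← 48.51 m/s
adjust_throttle(+955): rpm ← 8049 +955 = 9004
final state: V = 48.51 m/s, rpm = 9004 → n = rpm/60 = 150.066667 rev/s
J = V / (n·D) = 48.51 / (150.066667 × 1.788) = 0.180792
regime bands: climb J<0.2936 | cruise [0.2936, 0.5872) | windmill J≥0.5872
J = 0.1808 → climb

J = 0.1808, regime = climb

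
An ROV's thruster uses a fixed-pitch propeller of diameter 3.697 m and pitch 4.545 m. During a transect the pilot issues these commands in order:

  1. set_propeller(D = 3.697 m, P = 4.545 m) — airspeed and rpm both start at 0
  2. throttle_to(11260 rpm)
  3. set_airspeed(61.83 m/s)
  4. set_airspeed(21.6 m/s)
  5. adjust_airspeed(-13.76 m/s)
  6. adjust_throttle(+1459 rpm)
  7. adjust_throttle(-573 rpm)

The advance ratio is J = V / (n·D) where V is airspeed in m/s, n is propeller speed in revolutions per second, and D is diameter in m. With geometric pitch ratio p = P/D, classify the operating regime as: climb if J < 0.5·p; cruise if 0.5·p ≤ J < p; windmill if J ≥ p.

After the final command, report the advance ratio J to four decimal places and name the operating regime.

set_propeller: D = 3.697 m, P = 4.545 m (p = P/D = 1.229375); state ← (V=0, rpm=0)
throttle_to(11260): rpm ← 11260
set_airspeed(61.83): V ← 61.83 m/s
set_airspeed(21.6): V ← 21.6 m/s
adjust_airspeed(-13.76): V ← 21.6 -13.76 = 7.84 m/s
adjust_throttle(+1459): rpm ← 11260 +1459 = 12719
adjust_throttle(-573): rpm ← 12719 -573 = 12146
final state: V = 7.84 m/s, rpm = 12146 → n = rpm/60 = 202.433333 rev/s
J = V / (n·D) = 7.84 / (202.433333 × 3.697) = 0.010476
regime bands: climb J<0.6147 | cruise [0.6147, 1.2294) | windmill J≥1.2294
J = 0.0105 → climb

J = 0.0105, regime = climb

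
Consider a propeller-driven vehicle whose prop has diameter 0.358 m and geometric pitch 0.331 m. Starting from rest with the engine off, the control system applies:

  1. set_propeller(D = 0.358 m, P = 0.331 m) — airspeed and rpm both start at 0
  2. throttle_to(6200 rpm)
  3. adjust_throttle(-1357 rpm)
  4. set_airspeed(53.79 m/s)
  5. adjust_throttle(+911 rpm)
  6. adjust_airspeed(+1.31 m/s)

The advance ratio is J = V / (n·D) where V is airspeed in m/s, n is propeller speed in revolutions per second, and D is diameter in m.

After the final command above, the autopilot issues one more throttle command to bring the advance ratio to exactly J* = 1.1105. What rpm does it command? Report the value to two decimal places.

set_propeller: D = 0.358 m, P = 0.331 m (p = P/D = 0.924581); state ← (V=0, rpm=0)
throttle_to(6200): rpm ← 6200
adjust_throttle(-1357): rpm ← 6200 -1357 = 4843
set_airspeed(53.79): V ← 53.79 m/s
adjust_throttle(+911): rpm ← 4843 +911 = 5754
adjust_airspeed(+1.31): V ← 53.79 +1.31 = 55.1 m/s
final state: V = 55.1 m/s, rpm = 5754 → n = rpm/60 = 95.900000 rev/s
target J* = 1.1105; solve J* = V/(n·D) for n: n = V/(J*·D) = 55.1/(1.1105 × 0.358) = 138.595781 rev/s
rpm = 60·n = 8315.746845

rpm = 8315.75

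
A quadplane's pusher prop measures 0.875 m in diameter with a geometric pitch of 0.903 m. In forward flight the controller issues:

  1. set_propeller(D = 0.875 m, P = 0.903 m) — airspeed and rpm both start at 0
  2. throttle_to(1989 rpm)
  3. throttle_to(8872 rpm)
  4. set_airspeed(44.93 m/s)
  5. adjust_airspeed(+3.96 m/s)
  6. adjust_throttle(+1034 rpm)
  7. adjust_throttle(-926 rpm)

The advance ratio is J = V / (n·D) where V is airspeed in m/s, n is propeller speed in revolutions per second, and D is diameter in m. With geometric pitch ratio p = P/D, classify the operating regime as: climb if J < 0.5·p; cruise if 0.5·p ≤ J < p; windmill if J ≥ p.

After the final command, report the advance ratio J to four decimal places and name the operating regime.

J = 0.3733, regime = climb

set_propeller: D = 0.875 m, P = 0.903 m (p = P/D = 1.032000); state ← (V=0, rpm=0)
throttle_to(1989): rpm ← 1989
throttle_to(8872): rpm ← 8872
set_airspeed(44.93): V ← 44.93 m/s
adjust_airspeed(+3.96): V ← 44.93 +3.96 = 48.89 m/s
adjust_throttle(+1034): rpm ← 8872 +1034 = 9906
adjust_throttle(-926): rpm ← 9906 -926 = 8980
final state: V = 48.89 m/s, rpm = 8980 → n = rpm/60 = 149.666667 rev/s
J = V / (n·D) = 48.89 / (149.666667 × 0.875) = 0.373325
regime bands: climb J<0.5160 | cruise [0.5160, 1.0320) | windmill J≥1.0320
J = 0.3733 → climb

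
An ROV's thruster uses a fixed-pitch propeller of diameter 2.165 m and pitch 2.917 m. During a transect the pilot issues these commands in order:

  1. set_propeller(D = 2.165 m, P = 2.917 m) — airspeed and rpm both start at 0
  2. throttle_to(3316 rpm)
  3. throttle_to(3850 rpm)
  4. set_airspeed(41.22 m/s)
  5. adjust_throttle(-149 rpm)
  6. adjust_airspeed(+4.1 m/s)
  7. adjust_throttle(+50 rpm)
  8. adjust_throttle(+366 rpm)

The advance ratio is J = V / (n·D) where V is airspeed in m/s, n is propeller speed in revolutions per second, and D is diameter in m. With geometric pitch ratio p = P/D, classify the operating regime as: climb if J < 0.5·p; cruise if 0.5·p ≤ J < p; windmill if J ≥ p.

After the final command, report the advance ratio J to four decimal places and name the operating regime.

J = 0.3051, regime = climb

set_propeller: D = 2.165 m, P = 2.917 m (p = P/D = 1.347344); state ← (V=0, rpm=0)
throttle_to(3316): rpm ← 3316
throttle_to(3850): rpm ← 3850
set_airspeed(41.22): V ← 41.22 m/s
adjust_throttle(-149): rpm ← 3850 -149 = 3701
adjust_airspeed(+4.1): V ← 41.22 +4.1 = 45.32 m/s
adjust_throttle(+50): rpm ← 3701 +50 = 3751
adjust_throttle(+366): rpm ← 3751 +366 = 4117
final state: V = 45.32 m/s, rpm = 4117 → n = rpm/60 = 68.616667 rev/s
J = V / (n·D) = 45.32 / (68.616667 × 2.165) = 0.305072
regime bands: climb J<0.6737 | cruise [0.6737, 1.3473) | windmill J≥1.3473
J = 0.3051 → climb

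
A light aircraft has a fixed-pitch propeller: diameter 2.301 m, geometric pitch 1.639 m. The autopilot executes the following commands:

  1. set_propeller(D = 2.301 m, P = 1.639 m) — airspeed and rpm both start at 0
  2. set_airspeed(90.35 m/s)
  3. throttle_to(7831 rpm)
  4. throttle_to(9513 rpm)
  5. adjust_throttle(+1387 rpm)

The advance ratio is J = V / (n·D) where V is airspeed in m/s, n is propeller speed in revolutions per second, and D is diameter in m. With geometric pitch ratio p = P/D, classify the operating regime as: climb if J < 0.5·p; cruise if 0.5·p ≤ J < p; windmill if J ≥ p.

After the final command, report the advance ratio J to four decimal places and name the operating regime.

set_propeller: D = 2.301 m, P = 1.639 m (p = P/D = 0.712299); state ← (V=0, rpm=0)
set_airspeed(90.35): V ← 90.35 m/s
throttle_to(7831): rpm ← 7831
throttle_to(9513): rpm ← 9513
adjust_throttle(+1387): rpm ← 9513 +1387 = 10900
final state: V = 90.35 m/s, rpm = 10900 → n = rpm/60 = 181.666667 rev/s
J = V / (n·D) = 90.35 / (181.666667 × 2.301) = 0.216141
regime bands: climb J<0.3561 | cruise [0.3561, 0.7123) | windmill J≥0.7123
J = 0.2161 → climb

J = 0.2161, regime = climb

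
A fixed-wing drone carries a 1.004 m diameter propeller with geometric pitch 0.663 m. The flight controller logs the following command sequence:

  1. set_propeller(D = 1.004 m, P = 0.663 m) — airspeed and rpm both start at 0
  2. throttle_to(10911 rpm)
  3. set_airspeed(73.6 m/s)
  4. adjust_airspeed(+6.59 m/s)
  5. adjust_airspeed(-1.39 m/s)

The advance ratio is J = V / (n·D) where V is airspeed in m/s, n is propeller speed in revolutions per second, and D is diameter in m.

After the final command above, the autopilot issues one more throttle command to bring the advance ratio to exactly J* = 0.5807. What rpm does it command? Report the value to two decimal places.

rpm = 8109.46

set_propeller: D = 1.004 m, P = 0.663 m (p = P/D = 0.660359); state ← (V=0, rpm=0)
throttle_to(10911): rpm ← 10911
set_airspeed(73.6): V ← 73.6 m/s
adjust_airspeed(+6.59): V ← 73.6 +6.59 = 80.19 m/s
adjust_airspeed(-1.39): V ← 80.19 -1.39 = 78.8 m/s
final state: V = 78.8 m/s, rpm = 10911 → n = rpm/60 = 181.850000 rev/s
target J* = 0.5807; solve J* = V/(n·D) for n: n = V/(J*·D) = 78.8/(0.5807 × 1.004) = 135.157665 rev/s
rpm = 60·n = 8109.459870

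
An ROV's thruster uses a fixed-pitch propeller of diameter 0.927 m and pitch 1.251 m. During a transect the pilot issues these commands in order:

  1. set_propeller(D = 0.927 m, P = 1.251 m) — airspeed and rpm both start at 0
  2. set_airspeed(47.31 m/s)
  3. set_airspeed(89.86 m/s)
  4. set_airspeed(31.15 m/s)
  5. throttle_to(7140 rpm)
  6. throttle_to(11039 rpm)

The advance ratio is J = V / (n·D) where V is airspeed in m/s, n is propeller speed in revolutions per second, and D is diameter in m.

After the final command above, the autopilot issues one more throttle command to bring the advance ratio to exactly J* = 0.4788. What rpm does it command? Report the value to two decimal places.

set_propeller: D = 0.927 m, P = 1.251 m (p = P/D = 1.349515); state ← (V=0, rpm=0)
set_airspeed(47.31): V ← 47.31 m/s
set_airspeed(89.86): V ← 89.86 m/s
set_airspeed(31.15): V ← 31.15 m/s
throttle_to(7140): rpm ← 7140
throttle_to(11039): rpm ← 11039
final state: V = 31.15 m/s, rpm = 11039 → n = rpm/60 = 183.983333 rev/s
target J* = 0.4788; solve J* = V/(n·D) for n: n = V/(J*·D) = 31.15/(0.4788 × 0.927) = 70.181747 rev/s
rpm = 60·n = 4210.904824

rpm = 4210.90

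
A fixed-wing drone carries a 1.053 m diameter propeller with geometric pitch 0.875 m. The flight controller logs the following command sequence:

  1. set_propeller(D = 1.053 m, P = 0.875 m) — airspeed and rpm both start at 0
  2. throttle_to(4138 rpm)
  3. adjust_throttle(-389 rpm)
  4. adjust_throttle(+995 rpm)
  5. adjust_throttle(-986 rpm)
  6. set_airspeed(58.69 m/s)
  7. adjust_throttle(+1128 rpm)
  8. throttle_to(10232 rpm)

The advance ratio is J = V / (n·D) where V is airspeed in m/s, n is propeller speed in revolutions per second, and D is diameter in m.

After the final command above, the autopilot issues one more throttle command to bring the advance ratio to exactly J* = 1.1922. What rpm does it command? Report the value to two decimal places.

rpm = 2805.03

set_propeller: D = 1.053 m, P = 0.875 m (p = P/D = 0.830959); state ← (V=0, rpm=0)
throttle_to(4138): rpm ← 4138
adjust_throttle(-389): rpm ← 4138 -389 = 3749
adjust_throttle(+995): rpm ← 3749 +995 = 4744
adjust_throttle(-986): rpm ← 4744 -986 = 3758
set_airspeed(58.69): V ← 58.69 m/s
adjust_throttle(+1128): rpm ← 3758 +1128 = 4886
throttle_to(10232): rpm ← 10232
final state: V = 58.69 m/s, rpm = 10232 → n = rpm/60 = 170.533333 rev/s
target J* = 1.1922; solve J* = V/(n·D) for n: n = V/(J*·D) = 58.69/(1.1922 × 1.053) = 46.750539 rev/s
rpm = 60·n = 2805.032330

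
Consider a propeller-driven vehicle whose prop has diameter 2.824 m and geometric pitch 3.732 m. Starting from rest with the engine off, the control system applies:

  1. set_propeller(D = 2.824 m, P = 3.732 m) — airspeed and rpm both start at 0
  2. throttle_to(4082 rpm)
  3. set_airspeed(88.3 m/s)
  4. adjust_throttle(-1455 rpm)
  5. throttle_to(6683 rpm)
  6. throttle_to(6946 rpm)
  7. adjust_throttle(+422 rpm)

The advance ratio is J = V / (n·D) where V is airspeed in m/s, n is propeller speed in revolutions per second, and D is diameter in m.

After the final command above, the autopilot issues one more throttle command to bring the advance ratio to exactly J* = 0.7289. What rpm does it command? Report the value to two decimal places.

set_propeller: D = 2.824 m, P = 3.732 m (p = P/D = 1.321530); state ← (V=0, rpm=0)
throttle_to(4082): rpm ← 4082
set_airspeed(88.3): V ← 88.3 m/s
adjust_throttle(-1455): rpm ← 4082 -1455 = 2627
throttle_to(6683): rpm ← 6683
throttle_to(6946): rpm ← 6946
adjust_throttle(+422): rpm ← 6946 +422 = 7368
final state: V = 88.3 m/s, rpm = 7368 → n = rpm/60 = 122.800000 rev/s
target J* = 0.7289; solve J* = V/(n·D) for n: n = V/(J*·D) = 88.3/(0.7289 × 2.824) = 42.897113 rev/s
rpm = 60·n = 2573.826757

rpm = 2573.83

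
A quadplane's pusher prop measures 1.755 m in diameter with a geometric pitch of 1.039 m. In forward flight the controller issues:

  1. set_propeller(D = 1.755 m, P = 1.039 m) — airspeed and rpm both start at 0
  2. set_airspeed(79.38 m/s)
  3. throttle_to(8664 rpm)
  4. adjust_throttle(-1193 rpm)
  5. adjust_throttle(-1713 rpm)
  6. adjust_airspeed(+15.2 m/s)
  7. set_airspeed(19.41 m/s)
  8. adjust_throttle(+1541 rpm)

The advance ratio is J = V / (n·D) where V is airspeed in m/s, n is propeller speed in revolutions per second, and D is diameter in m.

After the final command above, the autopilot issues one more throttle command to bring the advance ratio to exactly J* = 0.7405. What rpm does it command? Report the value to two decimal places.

set_propeller: D = 1.755 m, P = 1.039 m (p = P/D = 0.592023); state ← (V=0, rpm=0)
set_airspeed(79.38): V ← 79.38 m/s
throttle_to(8664): rpm ← 8664
adjust_throttle(-1193): rpm ← 8664 -1193 = 7471
adjust_throttle(-1713): rpm ← 7471 -1713 = 5758
adjust_airspeed(+15.2): V ← 79.38 +15.2 = 94.58 m/s
set_airspeed(19.41): V ← 19.41 m/s
adjust_throttle(+1541): rpm ← 5758 +1541 = 7299
final state: V = 19.41 m/s, rpm = 7299 → n = rpm/60 = 121.650000 rev/s
target J* = 0.7405; solve J* = V/(n·D) for n: n = V/(J*·D) = 19.41/(0.7405 × 1.755) = 14.935623 rev/s
rpm = 60·n = 896.137399

rpm = 896.14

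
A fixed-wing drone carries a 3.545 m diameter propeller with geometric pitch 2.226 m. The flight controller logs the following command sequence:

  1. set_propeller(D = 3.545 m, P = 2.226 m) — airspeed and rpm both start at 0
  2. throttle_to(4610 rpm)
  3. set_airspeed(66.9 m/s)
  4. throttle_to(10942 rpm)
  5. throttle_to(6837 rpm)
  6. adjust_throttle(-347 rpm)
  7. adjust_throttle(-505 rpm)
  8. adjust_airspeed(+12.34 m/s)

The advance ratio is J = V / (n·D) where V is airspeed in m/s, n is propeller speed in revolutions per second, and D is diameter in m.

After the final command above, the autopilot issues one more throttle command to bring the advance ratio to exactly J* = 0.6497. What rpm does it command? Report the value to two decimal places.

set_propeller: D = 3.545 m, P = 2.226 m (p = P/D = 0.627927); state ← (V=0, rpm=0)
throttle_to(4610): rpm ← 4610
set_airspeed(66.9): V ← 66.9 m/s
throttle_to(10942): rpm ← 10942
throttle_to(6837): rpm ← 6837
adjust_throttle(-347): rpm ← 6837 -347 = 6490
adjust_throttle(-505): rpm ← 6490 -505 = 5985
adjust_airspeed(+12.34): V ← 66.9 +12.34 = 79.24 m/s
final state: V = 79.24 m/s, rpm = 5985 → n = rpm/60 = 99.750000 rev/s
target J* = 0.6497; solve J* = V/(n·D) for n: n = V/(J*·D) = 79.24/(0.6497 × 3.545) = 34.404509 rev/s
rpm = 60·n = 2064.270523

rpm = 2064.27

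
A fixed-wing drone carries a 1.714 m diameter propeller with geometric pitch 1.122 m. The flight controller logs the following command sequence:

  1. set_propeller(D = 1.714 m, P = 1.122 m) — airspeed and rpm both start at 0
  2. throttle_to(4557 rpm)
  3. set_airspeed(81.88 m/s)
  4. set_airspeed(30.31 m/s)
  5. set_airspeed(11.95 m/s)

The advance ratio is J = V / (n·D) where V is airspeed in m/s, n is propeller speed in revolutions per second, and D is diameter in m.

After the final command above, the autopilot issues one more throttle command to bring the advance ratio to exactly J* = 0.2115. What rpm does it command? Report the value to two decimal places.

rpm = 1977.87

set_propeller: D = 1.714 m, P = 1.122 m (p = P/D = 0.654609); state ← (V=0, rpm=0)
throttle_to(4557): rpm ← 4557
set_airspeed(81.88): V ← 81.88 m/s
set_airspeed(30.31): V ← 30.31 m/s
set_airspeed(11.95): V ← 11.95 m/s
final state: V = 11.95 m/s, rpm = 4557 → n = rpm/60 = 75.950000 rev/s
target J* = 0.2115; solve J* = V/(n·D) for n: n = V/(J*·D) = 11.95/(0.2115 × 1.714) = 32.964517 rev/s
rpm = 60·n = 1977.871016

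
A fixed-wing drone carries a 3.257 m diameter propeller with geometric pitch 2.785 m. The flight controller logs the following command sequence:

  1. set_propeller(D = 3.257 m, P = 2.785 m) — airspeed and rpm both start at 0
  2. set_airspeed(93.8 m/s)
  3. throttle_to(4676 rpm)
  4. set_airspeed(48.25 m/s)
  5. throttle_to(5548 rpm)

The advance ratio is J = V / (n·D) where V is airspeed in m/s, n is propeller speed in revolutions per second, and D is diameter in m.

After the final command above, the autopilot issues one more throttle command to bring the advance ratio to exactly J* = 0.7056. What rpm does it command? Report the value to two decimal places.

set_propeller: D = 3.257 m, P = 2.785 m (p = P/D = 0.855081); state ← (V=0, rpm=0)
set_airspeed(93.8): V ← 93.8 m/s
throttle_to(4676): rpm ← 4676
set_airspeed(48.25): V ← 48.25 m/s
throttle_to(5548): rpm ← 5548
final state: V = 48.25 m/s, rpm = 5548 → n = rpm/60 = 92.466667 rev/s
target J* = 0.7056; solve J* = V/(n·D) for n: n = V/(J*·D) = 48.25/(0.7056 × 3.257) = 20.995247 rev/s
rpm = 60·n = 1259.714816

rpm = 1259.71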